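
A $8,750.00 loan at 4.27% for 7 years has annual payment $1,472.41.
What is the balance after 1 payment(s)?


Formula: Balance = PV*(1+r)^k - PMT*((1+r)^k - 1)/r
Growth: (1 + 0.0427)^1 = 1.0427
Accumulated factor: ((1+r)^k - 1)/r = 1.0
Balance = $8,750.00 * 1.0427 - $1,472.41 * 1.0
Balance = $7,651.22

$7,651.22


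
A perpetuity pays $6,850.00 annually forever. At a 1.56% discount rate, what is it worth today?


Formula: PV = C / r
Substituting: PV = $6,850.00 / 0.0156
PV = $439,102.56

$439,102.56


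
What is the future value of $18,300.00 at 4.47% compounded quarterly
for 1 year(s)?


Formula: FV = P * (1 + r/m)^(m*t)
Period rate: r/m = 0.0447 / 4 = 0.011175
Total periods: m*t = 4 * 1 = 4
Growth factor: (1 + 0.011175)^4 = 1.045455
FV = $18,300.00 * 1.045455 = $19,131.82

$19,131.82


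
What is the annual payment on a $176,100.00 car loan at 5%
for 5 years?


Formula: PMT = PV * r / (1 - (1+r)^(-n))
Denominator: 1 - (1 + 0.05)^(-5) = 0.216474
Numerator: $176,100.00 * 0.05 = 8805.0
PMT = 8805.0 / 0.216474 = $40,674.66

$40,674.66


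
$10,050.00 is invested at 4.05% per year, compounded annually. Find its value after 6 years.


Formula: FV = P * (1 + r)^n
Substituting: FV = $10,050.00 * (1 + 0.0405)^6
Growth factor: (1.0405)^6 = 1.268973
FV = $10,050.00 * 1.268973 = $12,753.18

$12,753.18


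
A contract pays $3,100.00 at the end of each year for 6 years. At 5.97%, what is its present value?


Formula: PV = PMT * (1 - (1+r)^(-n)) / r
Discount factor: (1 + 0.0597)^(-6) = 0.706159
Bracket: 1 - 0.706159 = 0.293841
PV = $3,100.00 * 0.293841 / 0.0597 = $15,258.08

$15,258.08


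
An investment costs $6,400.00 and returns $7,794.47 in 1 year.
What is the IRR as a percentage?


Formula: IRR = C1/C0 - 1
Substituting: IRR = $7,794.47 / $6,400.00 - 1
Ratio: 1.217886 - 1 = 0.217886
IRR = 21.7886%

21.7886%


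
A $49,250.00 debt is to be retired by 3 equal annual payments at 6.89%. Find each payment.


Formula: PMT = PV * r / (1 - (1+r)^(-n))
Denominator: 1 - (1 + 0.0689)^(-3) = 0.181179
Numerator: $49,250.00 * 0.0689 = 3393.325
PMT = 3393.325 / 0.181179 = $18,729.09

$18,729.09


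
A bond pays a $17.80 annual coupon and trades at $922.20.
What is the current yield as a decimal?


Formula: Current yield = annual coupon / price
Substituting: CY = $17.80 / $922.20
CY = 0.019302

0.019302


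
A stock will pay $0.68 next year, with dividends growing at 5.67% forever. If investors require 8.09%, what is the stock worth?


Formula: P = D1 / (r - g)
Spread: r - g = 0.0809 - 0.0567 = 0.0242
Substituting: P = $0.68 / 0.0242
P = $28.10

$28.10


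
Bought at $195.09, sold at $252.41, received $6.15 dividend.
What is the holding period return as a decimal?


Formula: HPR = (P1 - P0 + D) / P0
Gain: $252.41 - $195.09 + $6.15 = $63.47
HPR = $63.47 / $195.09 = 0.3253

0.3253


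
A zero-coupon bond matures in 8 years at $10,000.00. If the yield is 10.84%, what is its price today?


Formula: Price = FV / (1 + r)^n
Substituting: Price = $10,000.00 / (1 + 0.1084)^8
Discount factor: (1.1084)^8 = 2.278097
Price = $10,000.00 / 2.278097 = $4,389.63

$4,389.63


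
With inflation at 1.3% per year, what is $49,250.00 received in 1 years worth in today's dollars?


Formula: Real value = nominal / (1 + inflation)^years
Price level: (1 + 0.013)^1 = 1.013
Real value = $49,250.00 / 1.013 = $48,617.97

$48,617.97


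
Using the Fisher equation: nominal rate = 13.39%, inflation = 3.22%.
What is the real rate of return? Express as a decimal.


Formula: (1 + r_real) = (1 + r_nom) / (1 + inflation)
Substituting: (1 + r_real) = 1.1339 / 1.0322
(1 + r_real) = 1.098527
r_real = 1.098527 - 1 = 0.098527

0.098527


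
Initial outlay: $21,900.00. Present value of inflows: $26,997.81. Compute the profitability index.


Formula: PI = PV(cash flows) / initial investment
Substituting: PI = $26,997.81 / $21,900.00
PI = 1.2328

1.2328


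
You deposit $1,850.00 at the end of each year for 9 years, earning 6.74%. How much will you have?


Formula: FV = PMT * ((1+r)^n - 1) / r
Growth factor: (1 + 0.0674)^9 = 1.798642
Numerator: 1.798642 - 1 = 0.798642
FV = $1,850.00 * 0.798642 / 0.0674 = $21,921.19

$21,921.19


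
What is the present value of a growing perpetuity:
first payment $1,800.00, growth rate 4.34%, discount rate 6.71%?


Formula: PV = C / (r - g)
Spread: r - g = 0.0671 - 0.0434 = 0.0237
Substituting: PV = $1,800.00 / 0.0237
PV = $75,949.37

$75,949.37


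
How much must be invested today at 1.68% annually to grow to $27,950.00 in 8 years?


Formula: PV = FV / (1 + r)^n
Substituting: PV = $27,950.00 / (1 + 0.0168)^8
Discount factor: (1.0168)^8 = 1.142574
PV = $27,950.00 / 1.142574 = $24,462.31

$24,462.31


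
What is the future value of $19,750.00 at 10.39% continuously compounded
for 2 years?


Formula: FV = P * e^(r*t)
Exponent: r*t = 0.1039 * 2 = 0.2078
e^(0.2078) = 1.230967
FV = $19,750.00 * 1.230967 = $24,311.60

$24,311.60


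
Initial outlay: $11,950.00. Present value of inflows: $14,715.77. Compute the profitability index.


Formula: PI = PV(cash flows) / initial investment
Substituting: PI = $14,715.77 / $11,950.00
PI = 1.2314

1.2314


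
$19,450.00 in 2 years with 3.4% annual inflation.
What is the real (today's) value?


Formula: Real value = nominal / (1 + inflation)^years
Price level: (1 + 0.034)^2 = 1.069156
Real value = $19,450.00 / 1.069156 = $18,191.92

$18,191.92


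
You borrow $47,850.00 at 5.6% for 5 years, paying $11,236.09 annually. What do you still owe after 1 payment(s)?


Formula: Balance = PV*(1+r)^k - PMT*((1+r)^k - 1)/r
Growth: (1 + 0.056)^1 = 1.056
Accumulated factor: ((1+r)^k - 1)/r = 1.0
Balance = $47,850.00 * 1.056 - $11,236.09 * 1.0
Balance = $39,293.51

$39,293.51


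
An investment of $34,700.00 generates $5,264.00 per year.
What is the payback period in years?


Formula: Payback = investment / annual cash flow
Substituting: Payback = $34,700.00 / $5,264.00
Payback = 6.5919 years

6.5919 years


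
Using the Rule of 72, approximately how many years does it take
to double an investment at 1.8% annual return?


Formula: Years ≈ 72 / r
Substituting: Years ≈ 72 / 1.8
Years ≈ 40.0

40.0 years


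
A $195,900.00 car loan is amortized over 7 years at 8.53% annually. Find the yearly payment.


Formula: PMT = PV * r / (1 - (1+r)^(-n))
Denominator: 1 - (1 + 0.0853)^(-7) = 0.436166
Numerator: $195,900.00 * 0.0853 = 16710.27
PMT = 16710.27 / 0.436166 = $38,311.73

$38,311.73


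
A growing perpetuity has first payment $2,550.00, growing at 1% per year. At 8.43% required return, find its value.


Formula: PV = C / (r - g)
Spread: r - g = 0.0843 - 0.01 = 0.0743
Substituting: PV = $2,550.00 / 0.0743
PV = $34,320.32

$34,320.32


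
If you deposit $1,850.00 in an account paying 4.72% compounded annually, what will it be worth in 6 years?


Formula: FV = P * (1 + r)^n
Substituting: FV = $1,850.00 * (1 + 0.0472)^6
Growth factor: (1.0472)^6 = 1.318797
FV = $1,850.00 * 1.318797 = $2,439.77

$2,439.77


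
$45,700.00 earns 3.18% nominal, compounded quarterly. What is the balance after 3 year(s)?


Formula: FV = P * (1 + r/m)^(m*t)
Period rate: r/m = 0.0318 / 4 = 0.00795
Total periods: m*t = 4 * 3 = 12
Growth factor: (1 + 0.00795)^12 = 1.099684
FV = $45,700.00 * 1.099684 = $50,255.55

$50,255.55


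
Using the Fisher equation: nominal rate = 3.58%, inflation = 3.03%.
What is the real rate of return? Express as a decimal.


Formula: (1 + r_real) = (1 + r_nom) / (1 + inflation)
Substituting: (1 + r_real) = 1.0358 / 1.0303
(1 + r_real) = 1.005338
r_real = 1.005338 - 1 = 0.005338

0.005338


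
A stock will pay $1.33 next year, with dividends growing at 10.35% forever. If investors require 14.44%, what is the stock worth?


Formula: P = D1 / (r - g)
Spread: r - g = 0.1444 - 0.1035 = 0.0409
Substituting: P = $1.33 / 0.0409
P = $32.52

$32.52


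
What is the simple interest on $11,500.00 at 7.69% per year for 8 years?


Formula: I = P * r * t
Substituting: I = $11,500.00 * 0.0769 * 8
Step: I = $11,500.00 * 0.6152
I = $7,074.80

$7,074.80


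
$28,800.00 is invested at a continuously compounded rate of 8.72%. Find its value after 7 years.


Formula: FV = P * e^(r*t)
Exponent: r*t = 0.0872 * 7 = 0.6104
e^(0.6104) = 1.841168
FV = $28,800.00 * 1.841168 = $53,025.63

$53,025.63


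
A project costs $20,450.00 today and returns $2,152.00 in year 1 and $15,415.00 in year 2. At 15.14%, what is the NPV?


Formula: NPV = C0 + C1/(1+r) + C2/(1+r)^2
Discount C1: $2,152.00 / (1 + 0.1514) = $1,869.03
Discount C2: $15,415.00 / (1 + 0.1514)^2 = $11,627.63
NPV = -$20,450.00 + $1,869.03 + $11,627.63 = -$6,953.34

-$6,953.34


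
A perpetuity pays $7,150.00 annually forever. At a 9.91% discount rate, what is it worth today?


Formula: PV = C / r
Substituting: PV = $7,150.00 / 0.0991
PV = $72,149.34

$72,149.34


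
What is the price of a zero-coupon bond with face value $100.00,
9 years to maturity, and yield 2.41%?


Formula: Price = FV / (1 + r)^n
Substituting: Price = $100.00 / (1 + 0.0241)^9
Discount factor: (1.0241)^9 = 1.239028
Price = $100.00 / 1.239028 = $80.71

$80.71


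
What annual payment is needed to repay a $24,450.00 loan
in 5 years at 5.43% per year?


Formula: PMT = PV * r / (1 - (1+r)^(-n))
Denominator: 1 - (1 + 0.0543)^(-5) = 0.232322
Numerator: $24,450.00 * 0.0543 = 1327.635
PMT = 1327.635 / 0.232322 = $5,714.63

$5,714.63


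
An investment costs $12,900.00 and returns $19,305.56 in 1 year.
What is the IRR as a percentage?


Formula: IRR = C1/C0 - 1
Substituting: IRR = $19,305.56 / $12,900.00 - 1
Ratio: 1.496555 - 1 = 0.496555
IRR = 49.6555%

49.6555%


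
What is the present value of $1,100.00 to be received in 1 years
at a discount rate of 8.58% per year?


Formula: PV = FV / (1 + r)^n
Substituting: PV = $1,100.00 / (1 + 0.0858)^1
Discount factor: (1.0858)^1 = 1.0858
PV = $1,100.00 / 1.0858 = $1,013.08

$1,013.08


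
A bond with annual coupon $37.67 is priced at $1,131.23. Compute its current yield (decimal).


Formula: Current yield = annual coupon / price
Substituting: CY = $37.67 / $1,131.23
CY = 0.0333

0.0333


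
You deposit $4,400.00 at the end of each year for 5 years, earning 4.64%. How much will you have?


Formula: FV = PMT * ((1+r)^n - 1) / r
Growth factor: (1 + 0.0464)^5 = 1.254552
Numerator: 1.254552 - 1 = 0.254552
FV = $4,400.00 * 0.254552 / 0.0464 = $24,138.55

$24,138.55


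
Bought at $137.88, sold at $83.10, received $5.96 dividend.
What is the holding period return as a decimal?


Formula: HPR = (P1 - P0 + D) / P0
Gain: $83.10 - $137.88 + $5.96 = -$48.82
HPR = -$48.82 / $137.88 = -0.3541

-0.3541


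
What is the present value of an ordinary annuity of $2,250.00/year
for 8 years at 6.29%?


Formula: PV = PMT * (1 - (1+r)^(-n)) / r
Discount factor: (1 + 0.0629)^(-8) = 0.613848
Bracket: 1 - 0.613848 = 0.386152
PV = $2,250.00 * 0.386152 / 0.0629 = $13,813.07

$13,813.07


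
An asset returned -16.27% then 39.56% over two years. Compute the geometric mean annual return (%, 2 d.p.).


Formula: Geometric mean = ((1+r1)*(1+r2))^(1/2) - 1
Product: (1 + -0.1627) * (1 + 0.3956) = 0.8373 * 1.3956 = 1.168536
Square root: 1.168536^0.5 = 1.080988
Geometric mean = 1.080988 - 1 = 0.080988
As percentage: 8.10%

8.10%


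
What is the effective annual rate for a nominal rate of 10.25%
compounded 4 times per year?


Formula: EAR = (1 + r/m)^m - 1
Period rate: r/m = 0.1025 / 4 = 0.025625
Compounding: (1 + 0.025625)^4 = 1.106508
EAR = 1.106508 - 1 = 0.106508

0.106508


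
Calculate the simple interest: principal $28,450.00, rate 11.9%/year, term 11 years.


Formula: I = P * r * t
Substituting: I = $28,450.00 * 0.119 * 11
Step: I = $28,450.00 * 1.309
I = $37,241.05

$37,241.05


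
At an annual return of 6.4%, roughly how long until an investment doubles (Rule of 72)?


Formula: Years ≈ 72 / r
Substituting: Years ≈ 72 / 6.4
Years ≈ 11.2

11.2 years


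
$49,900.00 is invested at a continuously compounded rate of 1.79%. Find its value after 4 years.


Formula: FV = P * e^(r*t)
Exponent: r*t = 0.0179 * 4 = 0.0716
e^(0.0716) = 1.074226
FV = $49,900.00 * 1.074226 = $53,603.86

$53,603.86


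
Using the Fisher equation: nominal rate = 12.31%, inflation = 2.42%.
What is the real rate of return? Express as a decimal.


Formula: (1 + r_real) = (1 + r_nom) / (1 + inflation)
Substituting: (1 + r_real) = 1.1231 / 1.0242
(1 + r_real) = 1.096563
r_real = 1.096563 - 1 = 0.096563

0.096563


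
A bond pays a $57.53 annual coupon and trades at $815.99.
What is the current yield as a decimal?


Formula: Current yield = annual coupon / price
Substituting: CY = $57.53 / $815.99
CY = 0.070503

0.070503


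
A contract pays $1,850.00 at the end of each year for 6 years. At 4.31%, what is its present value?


Formula: PV = PMT * (1 - (1+r)^(-n)) / r
Discount factor: (1 + 0.0431)^(-6) = 0.776326
Bracket: 1 - 0.776326 = 0.223674
PV = $1,850.00 * 0.223674 / 0.0431 = $9,600.84

$9,600.84


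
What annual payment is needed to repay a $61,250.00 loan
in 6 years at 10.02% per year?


Formula: PMT = PV * r / (1 - (1+r)^(-n))
Denominator: 1 - (1 + 0.1002)^(-6) = 0.436141
Numerator: $61,250.00 * 0.1002 = 6137.25
PMT = 6137.25 / 0.436141 = $14,071.70

$14,071.70


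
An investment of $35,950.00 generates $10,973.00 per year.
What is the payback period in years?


Formula: Payback = investment / annual cash flow
Substituting: Payback = $35,950.00 / $10,973.00
Payback = 3.2762 years

3.2762 years


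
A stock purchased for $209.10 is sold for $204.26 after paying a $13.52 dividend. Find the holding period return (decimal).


Formula: HPR = (P1 - P0 + D) / P0
Gain: $204.26 - $209.10 + $13.52 = $8.68
HPR = $8.68 / $209.10 = 0.0415

0.0415


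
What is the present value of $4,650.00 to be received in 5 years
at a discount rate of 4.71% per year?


Formula: PV = FV / (1 + r)^n
Substituting: PV = $4,650.00 / (1 + 0.0471)^5
Discount factor: (1.0471)^5 = 1.258754
PV = $4,650.00 / 1.258754 = $3,694.13

$3,694.13


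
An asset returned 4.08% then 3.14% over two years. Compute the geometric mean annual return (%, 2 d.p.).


Formula: Geometric mean = ((1+r1)*(1+r2))^(1/2) - 1
Product: (1 + 0.0408) * (1 + 0.0314) = 1.0408 * 1.0314 = 1.073481
Square root: 1.073481^0.5 = 1.036089
Geometric mean = 1.036089 - 1 = 0.036089
As percentage: 3.61%

3.61%


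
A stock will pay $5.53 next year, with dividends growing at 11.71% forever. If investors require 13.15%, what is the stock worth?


Formula: P = D1 / (r - g)
Spread: r - g = 0.1315 - 0.1171 = 0.0144
Substituting: P = $5.53 / 0.0144
P = $384.03

$384.03


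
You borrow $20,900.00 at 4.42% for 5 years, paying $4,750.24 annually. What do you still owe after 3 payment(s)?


Formula: Balance = PV*(1+r)^k - PMT*((1+r)^k - 1)/r
Growth: (1 + 0.0442)^3 = 1.138547
Accumulated factor: ((1+r)^k - 1)/r = 3.134554
Balance = $20,900.00 * 1.138547 - $4,750.24 * 3.134554
Balance = $8,905.76

$8,905.76


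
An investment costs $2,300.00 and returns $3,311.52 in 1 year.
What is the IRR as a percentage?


Formula: IRR = C1/C0 - 1
Substituting: IRR = $3,311.52 / $2,300.00 - 1
Ratio: 1.439791 - 1 = 0.439791
IRR = 43.9791%

43.9791%


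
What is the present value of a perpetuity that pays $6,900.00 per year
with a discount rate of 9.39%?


Formula: PV = C / r
Substituting: PV = $6,900.00 / 0.0939
PV = $73,482.43

$73,482.43


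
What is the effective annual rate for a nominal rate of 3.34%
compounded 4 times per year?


Formula: EAR = (1 + r/m)^m - 1
Period rate: r/m = 0.0334 / 4 = 0.00835
Compounding: (1 + 0.00835)^4 = 1.033821
EAR = 1.033821 - 1 = 0.033821

0.033821


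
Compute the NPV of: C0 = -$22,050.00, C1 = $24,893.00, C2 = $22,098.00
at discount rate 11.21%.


Formula: NPV = C0 + C1/(1+r) + C2/(1+r)^2
Discount C1: $24,893.00 / (1 + 0.1121) = $22,383.78
Discount C2: $22,098.00 / (1 + 0.1121)^2 = $17,867.56
NPV = -$22,050.00 + $22,383.78 + $17,867.56 = $18,201.34

$18,201.34


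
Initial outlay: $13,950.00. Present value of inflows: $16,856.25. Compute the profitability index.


Formula: PI = PV(cash flows) / initial investment
Substituting: PI = $16,856.25 / $13,950.00
PI = 1.2083

1.2083


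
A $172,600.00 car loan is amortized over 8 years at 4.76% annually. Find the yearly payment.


Formula: PMT = PV * r / (1 - (1+r)^(-n))
Denominator: 1 - (1 + 0.0476)^(-8) = 0.310656
Numerator: $172,600.00 * 0.0476 = 8215.76
PMT = 8215.76 / 0.310656 = $26,446.50

$26,446.50


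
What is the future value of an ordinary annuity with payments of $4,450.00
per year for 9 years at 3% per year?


Formula: FV = PMT * ((1+r)^n - 1) / r
Growth factor: (1 + 0.03)^9 = 1.304773
Numerator: 1.304773 - 1 = 0.304773
FV = $4,450.00 * 0.304773 / 0.03 = $45,208.02

$45,208.02


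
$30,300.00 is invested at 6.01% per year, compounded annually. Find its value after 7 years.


Formula: FV = P * (1 + r)^n
Substituting: FV = $30,300.00 * (1 + 0.0601)^7
Growth factor: (1.0601)^7 = 1.504624
FV = $30,300.00 * 1.504624 = $45,590.09

$45,590.09


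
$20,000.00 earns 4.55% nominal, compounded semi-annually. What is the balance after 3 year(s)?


Formula: FV = P * (1 + r/m)^(m*t)
Period rate: r/m = 0.0455 / 2 = 0.02275
Total periods: m*t = 2 * 3 = 6
Growth factor: (1 + 0.02275)^6 = 1.144503
FV = $20,000.00 * 1.144503 = $22,890.06

$22,890.06


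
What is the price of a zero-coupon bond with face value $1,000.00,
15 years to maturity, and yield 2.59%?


Formula: Price = FV / (1 + r)^n
Substituting: Price = $1,000.00 / (1 + 0.0259)^15
Discount factor: (1.0259)^15 = 1.467491
Price = $1,000.00 / 1.467491 = $681.44

$681.44


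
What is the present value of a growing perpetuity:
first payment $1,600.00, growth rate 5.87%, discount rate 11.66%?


Formula: PV = C / (r - g)
Spread: r - g = 0.1166 - 0.0587 = 0.0579
Substituting: PV = $1,600.00 / 0.0579
PV = $27,633.85

$27,633.85


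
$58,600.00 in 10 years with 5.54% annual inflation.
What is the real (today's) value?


Formula: Real value = nominal / (1 + inflation)^years
Price level: (1 + 0.0554)^10 = 1.714632
Real value = $58,600.00 / 1.714632 = $34,176.43

$34,176.43


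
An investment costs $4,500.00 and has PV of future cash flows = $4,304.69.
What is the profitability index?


Formula: PI = PV(cash flows) / initial investment
Substituting: PI = $4,304.69 / $4,500.00
PI = 0.9566

0.9566


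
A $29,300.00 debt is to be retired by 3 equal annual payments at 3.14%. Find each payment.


Formula: PMT = PV * r / (1 - (1+r)^(-n))
Denominator: 1 - (1 + 0.0314)^(-3) = 0.08858
Numerator: $29,300.00 * 0.0314 = 920.02
PMT = 920.02 / 0.08858 = $10,386.33

$10,386.33


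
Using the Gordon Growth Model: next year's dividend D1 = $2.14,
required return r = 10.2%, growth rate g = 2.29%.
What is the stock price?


Formula: P = D1 / (r - g)
Spread: r - g = 0.102 - 0.0229 = 0.0791
Substituting: P = $2.14 / 0.0791
P = $27.05

$27.05


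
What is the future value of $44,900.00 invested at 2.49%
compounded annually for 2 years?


Formula: FV = P * (1 + r)^n
Substituting: FV = $44,900.00 * (1 + 0.0249)^2
Growth factor: (1.0249)^2 = 1.05042
FV = $44,900.00 * 1.05042 = $47,163.86

$47,163.86


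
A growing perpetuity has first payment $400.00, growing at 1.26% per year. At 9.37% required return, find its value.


Formula: PV = C / (r - g)
Spread: r - g = 0.0937 - 0.0126 = 0.0811
Substituting: PV = $400.00 / 0.0811
PV = $4,932.18

$4,932.18


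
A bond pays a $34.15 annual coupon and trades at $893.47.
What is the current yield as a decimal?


Formula: Current yield = annual coupon / price
Substituting: CY = $34.15 / $893.47
CY = 0.038222

0.038222


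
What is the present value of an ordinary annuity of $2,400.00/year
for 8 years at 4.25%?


Formula: PV = PMT * (1 - (1+r)^(-n)) / r
Discount factor: (1 + 0.0425)^(-8) = 0.716789
Bracket: 1 - 0.716789 = 0.283211
PV = $2,400.00 * 0.283211 / 0.0425 = $15,993.08

$15,993.08


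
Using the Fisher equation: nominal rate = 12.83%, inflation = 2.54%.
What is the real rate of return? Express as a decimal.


Formula: (1 + r_real) = (1 + r_nom) / (1 + inflation)
Substituting: (1 + r_real) = 1.1283 / 1.0254
(1 + r_real) = 1.100351
r_real = 1.100351 - 1 = 0.100351

0.100351


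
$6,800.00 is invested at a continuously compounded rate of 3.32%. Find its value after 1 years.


Formula: FV = P * e^(r*t)
Exponent: r*t = 0.0332 * 1 = 0.0332
e^(0.0332) = 1.033757
FV = $6,800.00 * 1.033757 = $7,029.55

$7,029.55


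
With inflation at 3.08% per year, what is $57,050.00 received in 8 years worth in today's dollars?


Formula: Real value = nominal / (1 + inflation)^years
Price level: (1 + 0.0308)^8 = 1.274663
Real value = $57,050.00 / 1.274663 = $44,756.94

$44,756.94


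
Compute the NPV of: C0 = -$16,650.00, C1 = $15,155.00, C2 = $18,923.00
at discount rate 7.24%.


Formula: NPV = C0 + C1/(1+r) + C2/(1+r)^2
Discount C1: $15,155.00 / (1 + 0.0724) = $14,131.85
Discount C2: $18,923.00 / (1 + 0.0724)^2 = $16,454.19
NPV = -$16,650.00 + $14,131.85 + $16,454.19 = $13,936.04

$13,936.04


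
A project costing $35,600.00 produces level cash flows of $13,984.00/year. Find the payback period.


Formula: Payback = investment / annual cash flow
Substituting: Payback = $35,600.00 / $13,984.00
Payback = 2.5458 years

2.5458 years


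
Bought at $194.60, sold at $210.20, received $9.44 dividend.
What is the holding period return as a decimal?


Formula: HPR = (P1 - P0 + D) / P0
Gain: $210.20 - $194.60 + $9.44 = $25.04
HPR = $25.04 / $194.60 = 0.1287

0.1287


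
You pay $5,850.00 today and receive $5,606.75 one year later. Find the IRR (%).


Formula: IRR = C1/C0 - 1
Substituting: IRR = $5,606.75 / $5,850.00 - 1
Ratio: 0.958419 - 1 = -0.041581
IRR = -4.1581%

-4.1581%


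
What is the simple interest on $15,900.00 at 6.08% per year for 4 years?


Formula: I = P * r * t
Substituting: I = $15,900.00 * 0.0608 * 4
Step: I = $15,900.00 * 0.2432
I = $3,866.88

$3,866.88


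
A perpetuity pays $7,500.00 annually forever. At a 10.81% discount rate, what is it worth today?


Formula: PV = C / r
Substituting: PV = $7,500.00 / 0.1081
PV = $69,380.20

$69,380.20


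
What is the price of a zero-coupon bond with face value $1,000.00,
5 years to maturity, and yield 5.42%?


Formula: Price = FV / (1 + r)^n
Substituting: Price = $1,000.00 / (1 + 0.0542)^5
Discount factor: (1.0542)^5 = 1.302012
Price = $1,000.00 / 1.302012 = $768.04

$768.04


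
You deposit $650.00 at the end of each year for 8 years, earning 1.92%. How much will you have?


Formula: FV = PMT * ((1+r)^n - 1) / r
Growth factor: (1 + 0.0192)^8 = 1.164328
Numerator: 1.164328 - 1 = 0.164328
FV = $650.00 * 0.164328 / 0.0192 = $5,563.19

$5,563.19


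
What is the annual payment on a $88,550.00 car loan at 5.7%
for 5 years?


Formula: PMT = PV * r / (1 - (1+r)^(-n))
Denominator: 1 - (1 + 0.057)^(-5) = 0.242077
Numerator: $88,550.00 * 0.057 = 5047.35
PMT = 5047.35 / 0.242077 = $20,850.18

$20,850.18


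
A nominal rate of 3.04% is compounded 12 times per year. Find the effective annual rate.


Formula: EAR = (1 + r/m)^m - 1
Period rate: r/m = 0.0304 / 12 = 0.002533
Compounding: (1 + 0.002533)^12 = 1.030827
EAR = 1.030827 - 1 = 0.030827

0.030827


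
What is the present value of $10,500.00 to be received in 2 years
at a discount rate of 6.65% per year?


Formula: PV = FV / (1 + r)^n
Substituting: PV = $10,500.00 / (1 + 0.0665)^2
Discount factor: (1.0665)^2 = 1.137422
PV = $10,500.00 / 1.137422 = $9,231.40

$9,231.40


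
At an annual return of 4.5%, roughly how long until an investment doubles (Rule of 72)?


Formula: Years ≈ 72 / r
Substituting: Years ≈ 72 / 4.5
Years ≈ 16.0

16.0 years


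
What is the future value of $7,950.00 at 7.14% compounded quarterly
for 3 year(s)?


Formula: FV = P * (1 + r/m)^(m*t)
Period rate: r/m = 0.0714 / 4 = 0.01785
Total periods: m*t = 4 * 3 = 12
Growth factor: (1 + 0.01785)^12 = 1.236532
FV = $7,950.00 * 1.236532 = $9,830.43

$9,830.43


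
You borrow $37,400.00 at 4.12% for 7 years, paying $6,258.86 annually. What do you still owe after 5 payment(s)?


Formula: Balance = PV*(1+r)^k - PMT*((1+r)^k - 1)/r
Growth: (1 + 0.0412)^5 = 1.223688
Accumulated factor: ((1+r)^k - 1)/r = 5.429327
Balance = $37,400.00 * 1.223688 - $6,258.86 * 5.429327
Balance = $11,784.54

$11,784.54


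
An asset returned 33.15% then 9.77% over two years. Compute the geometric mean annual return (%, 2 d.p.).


Formula: Geometric mean = ((1+r1)*(1+r2))^(1/2) - 1
Product: (1 + 0.3315) * (1 + 0.0977) = 1.3315 * 1.0977 = 1.461588
Square root: 1.461588^0.5 = 1.208961
Geometric mean = 1.208961 - 1 = 0.208961
As percentage: 20.90%

20.90%


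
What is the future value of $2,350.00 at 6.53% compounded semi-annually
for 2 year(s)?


Formula: FV = P * (1 + r/m)^(m*t)
Period rate: r/m = 0.0653 / 2 = 0.03265
Total periods: m*t = 2 * 2 = 4
Growth factor: (1 + 0.03265)^4 = 1.137136
FV = $2,350.00 * 1.137136 = $2,672.27

$2,672.27


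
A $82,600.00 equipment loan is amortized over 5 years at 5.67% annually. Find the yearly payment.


Formula: PMT = PV * r / (1 - (1+r)^(-n))
Denominator: 1 - (1 + 0.0567)^(-5) = 0.241001
Numerator: $82,600.00 * 0.0567 = 4683.42
PMT = 4683.42 / 0.241001 = $19,433.23

$19,433.23


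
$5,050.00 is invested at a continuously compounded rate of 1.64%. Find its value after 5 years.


Formula: FV = P * e^(r*t)
Exponent: r*t = 0.0164 * 5 = 0.082
e^(0.082) = 1.085456
FV = $5,050.00 * 1.085456 = $5,481.55

$5,481.55


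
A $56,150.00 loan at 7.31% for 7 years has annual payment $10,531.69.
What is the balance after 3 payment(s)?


Formula: Balance = PV*(1+r)^k - PMT*((1+r)^k - 1)/r
Growth: (1 + 0.0731)^3 = 1.235721
Accumulated factor: ((1+r)^k - 1)/r = 3.224644
Balance = $56,150.00 * 1.235721 - $10,531.69 * 3.224644
Balance = $35,424.81

$35,424.81


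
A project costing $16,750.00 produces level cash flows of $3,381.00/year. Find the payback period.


Formula: Payback = investment / annual cash flow
Substituting: Payback = $16,750.00 / $3,381.00
Payback = 4.9542 years

4.9542 years


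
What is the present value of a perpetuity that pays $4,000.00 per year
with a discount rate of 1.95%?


Formula: PV = C / r
Substituting: PV = $4,000.00 / 0.0195
PV = $205,128.21

$205,128.21


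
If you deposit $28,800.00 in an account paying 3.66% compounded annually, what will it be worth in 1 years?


Formula: FV = P * (1 + r)^n
Substituting: FV = $28,800.00 * (1 + 0.0366)^1
Growth factor: (1.0366)^1 = 1.0366
FV = $28,800.00 * 1.0366 = $29,854.08

$29,854.08


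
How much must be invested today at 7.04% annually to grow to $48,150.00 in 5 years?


Formula: PV = FV / (1 + r)^n
Substituting: PV = $48,150.00 / (1 + 0.0704)^5
Discount factor: (1.0704)^5 = 1.405175
PV = $48,150.00 / 1.405175 = $34,266.19

$34,266.19


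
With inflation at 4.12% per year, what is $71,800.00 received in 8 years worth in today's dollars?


Formula: Real value = nominal / (1 + inflation)^years
Price level: (1 + 0.0412)^8 = 1.381253
Real value = $71,800.00 / 1.381253 = $51,981.78

$51,981.78


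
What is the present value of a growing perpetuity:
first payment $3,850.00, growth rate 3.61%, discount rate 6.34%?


Formula: PV = C / (r - g)
Spread: r - g = 0.0634 - 0.0361 = 0.0273
Substituting: PV = $3,850.00 / 0.0273
PV = $141,025.64

$141,025.64


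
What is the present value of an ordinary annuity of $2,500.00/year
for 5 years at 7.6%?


Formula: PV = PMT * (1 - (1+r)^(-n)) / r
Discount factor: (1 + 0.076)^(-5) = 0.693328
Bracket: 1 - 0.693328 = 0.306672
PV = $2,500.00 * 0.306672 / 0.076 = $10,087.90

$10,087.90


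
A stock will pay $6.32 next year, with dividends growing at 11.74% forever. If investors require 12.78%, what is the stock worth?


Formula: P = D1 / (r - g)
Spread: r - g = 0.1278 - 0.1174 = 0.0104
Substituting: P = $6.32 / 0.0104
P = $607.69

$607.69


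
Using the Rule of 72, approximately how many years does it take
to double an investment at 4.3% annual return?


Formula: Years ≈ 72 / r
Substituting: Years ≈ 72 / 4.3
Years ≈ 16.7

16.7 years


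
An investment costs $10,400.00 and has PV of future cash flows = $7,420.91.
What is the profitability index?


Formula: PI = PV(cash flows) / initial investment
Substituting: PI = $7,420.91 / $10,400.00
PI = 0.7135

0.7135


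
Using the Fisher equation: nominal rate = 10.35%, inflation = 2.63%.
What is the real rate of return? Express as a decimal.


Formula: (1 + r_real) = (1 + r_nom) / (1 + inflation)
Substituting: (1 + r_real) = 1.1035 / 1.0263
(1 + r_real) = 1.075222
r_real = 1.075222 - 1 = 0.075222

0.075222


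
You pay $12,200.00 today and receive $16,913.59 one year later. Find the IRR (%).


Formula: IRR = C1/C0 - 1
Substituting: IRR = $16,913.59 / $12,200.00 - 1
Ratio: 1.38636 - 1 = 0.38636
IRR = 38.636%

38.636%


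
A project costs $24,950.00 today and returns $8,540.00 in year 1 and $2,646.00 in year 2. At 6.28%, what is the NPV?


Formula: NPV = C0 + C1/(1+r) + C2/(1+r)^2
Discount C1: $8,540.00 / (1 + 0.0628) = $8,035.38
Discount C2: $2,646.00 / (1 + 0.0628)^2 = $2,342.54
NPV = -$24,950.00 + $8,035.38 + $2,342.54 = -$14,572.08

-$14,572.08


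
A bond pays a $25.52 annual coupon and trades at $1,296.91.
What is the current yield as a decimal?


Formula: Current yield = annual coupon / price
Substituting: CY = $25.52 / $1,296.91
CY = 0.019678

0.019678


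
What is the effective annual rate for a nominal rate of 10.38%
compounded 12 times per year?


Formula: EAR = (1 + r/m)^m - 1
Period rate: r/m = 0.1038 / 12 = 0.00865
Compounding: (1 + 0.00865)^12 = 1.108883
EAR = 1.108883 - 1 = 0.108883

0.108883


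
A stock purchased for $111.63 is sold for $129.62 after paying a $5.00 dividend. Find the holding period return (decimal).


Formula: HPR = (P1 - P0 + D) / P0
Gain: $129.62 - $111.63 + $5.00 = $22.99
HPR = $22.99 / $111.63 = 0.2059

0.2059


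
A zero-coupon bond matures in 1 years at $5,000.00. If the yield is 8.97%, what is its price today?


Formula: Price = FV / (1 + r)^n
Substituting: Price = $5,000.00 / (1 + 0.0897)^1
Discount factor: (1.0897)^1 = 1.0897
Price = $5,000.00 / 1.0897 = $4,588.42

$4,588.42


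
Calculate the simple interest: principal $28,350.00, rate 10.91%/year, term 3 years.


Formula: I = P * r * t
Substituting: I = $28,350.00 * 0.1091 * 3
Step: I = $28,350.00 * 0.3273
I = $9,278.96

$9,278.96


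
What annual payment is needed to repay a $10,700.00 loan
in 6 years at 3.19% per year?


Formula: PMT = PV * r / (1 - (1+r)^(-n))
Denominator: 1 - (1 + 0.0319)^(-6) = 0.171725
Numerator: $10,700.00 * 0.0319 = 341.33
PMT = 341.33 / 0.171725 = $1,987.65

$1,987.65


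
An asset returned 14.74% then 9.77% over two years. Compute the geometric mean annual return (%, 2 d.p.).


Formula: Geometric mean = ((1+r1)*(1+r2))^(1/2) - 1
Product: (1 + 0.1474) * (1 + 0.0977) = 1.1474 * 1.0977 = 1.259501
Square root: 1.259501^0.5 = 1.122275
Geometric mean = 1.122275 - 1 = 0.122275
As percentage: 12.23%

12.23%


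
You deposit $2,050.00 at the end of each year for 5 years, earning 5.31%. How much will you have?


Formula: FV = PMT * ((1+r)^n - 1) / r
Growth factor: (1 + 0.0531)^5 = 1.295233
Numerator: 1.295233 - 1 = 0.295233
FV = $2,050.00 * 0.295233 / 0.0531 = $11,397.90

$11,397.90


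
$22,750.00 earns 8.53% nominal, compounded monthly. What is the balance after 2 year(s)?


Formula: FV = P * (1 + r/m)^(m*t)
Period rate: r/m = 0.0853 / 12 = 0.007108
Total periods: m*t = 12 * 2 = 24
Growth factor: (1 + 0.007108)^24 = 1.185301
FV = $22,750.00 * 1.185301 = $26,965.59

$26,965.59


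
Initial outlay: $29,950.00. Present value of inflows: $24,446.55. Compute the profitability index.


Formula: PI = PV(cash flows) / initial investment
Substituting: PI = $24,446.55 / $29,950.00
PI = 0.8162

0.8162


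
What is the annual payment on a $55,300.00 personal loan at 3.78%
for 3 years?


Formula: PMT = PV * r / (1 - (1+r)^(-n))
Denominator: 1 - (1 + 0.0378)^(-3) = 0.105338
Numerator: $55,300.00 * 0.0378 = 2090.34
PMT = 2090.34 / 0.105338 = $19,844.12

$19,844.12


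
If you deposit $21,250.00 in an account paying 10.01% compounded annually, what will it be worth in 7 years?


Formula: FV = P * (1 + r)^n
Substituting: FV = $21,250.00 * (1 + 0.1001)^7
Growth factor: (1.1001)^7 = 1.949958
FV = $21,250.00 * 1.949958 = $41,436.60

$41,436.60


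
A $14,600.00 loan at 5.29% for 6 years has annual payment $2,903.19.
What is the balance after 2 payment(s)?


Formula: Balance = PV*(1+r)^k - PMT*((1+r)^k - 1)/r
Growth: (1 + 0.0529)^2 = 1.108598
Accumulated factor: ((1+r)^k - 1)/r = 2.0529
Balance = $14,600.00 * 1.108598 - $2,903.19 * 2.0529
Balance = $10,225.58

$10,225.58


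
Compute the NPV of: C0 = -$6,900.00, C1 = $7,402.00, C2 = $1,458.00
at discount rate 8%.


Formula: NPV = C0 + C1/(1+r) + C2/(1+r)^2
Discount C1: $7,402.00 / (1 + 0.08) = $6,853.70
Discount C2: $1,458.00 / (1 + 0.08)^2 = $1,250.00
NPV = -$6,900.00 + $6,853.70 + $1,250.00 = $1,203.70

$1,203.70


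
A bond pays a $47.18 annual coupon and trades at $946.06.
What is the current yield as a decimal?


Formula: Current yield = annual coupon / price
Substituting: CY = $47.18 / $946.06
CY = 0.04987

0.04987


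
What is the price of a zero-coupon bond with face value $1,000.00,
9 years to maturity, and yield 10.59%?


Formula: Price = FV / (1 + r)^n
Substituting: Price = $1,000.00 / (1 + 0.1059)^9
Discount factor: (1.1059)^9 = 2.474245
Price = $1,000.00 / 2.474245 = $404.16

$404.16


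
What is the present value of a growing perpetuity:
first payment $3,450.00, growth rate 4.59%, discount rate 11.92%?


Formula: PV = C / (r - g)
Spread: r - g = 0.1192 - 0.0459 = 0.0733
Substituting: PV = $3,450.00 / 0.0733
PV = $47,066.85

$47,066.85


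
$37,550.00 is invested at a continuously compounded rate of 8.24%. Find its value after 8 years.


Formula: FV = P * e^(r*t)
Exponent: r*t = 0.0824 * 8 = 0.6592
e^(0.6592) = 1.933245
FV = $37,550.00 * 1.933245 = $72,593.35

$72,593.35


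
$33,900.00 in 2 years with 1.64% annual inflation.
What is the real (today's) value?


Formula: Real value = nominal / (1 + inflation)^years
Price level: (1 + 0.0164)^2 = 1.033069
Real value = $33,900.00 / 1.033069 = $32,814.85

$32,814.85


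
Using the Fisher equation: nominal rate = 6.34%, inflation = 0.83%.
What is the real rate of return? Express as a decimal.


Formula: (1 + r_real) = (1 + r_nom) / (1 + inflation)
Substituting: (1 + r_real) = 1.0634 / 1.0083
(1 + r_real) = 1.054646
r_real = 1.054646 - 1 = 0.054646

0.054646


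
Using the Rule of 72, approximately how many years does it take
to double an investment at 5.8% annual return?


Formula: Years ≈ 72 / r
Substituting: Years ≈ 72 / 5.8
Years ≈ 12.4

12.4 years


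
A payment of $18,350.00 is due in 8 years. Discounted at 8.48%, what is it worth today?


Formula: PV = FV / (1 + r)^n
Substituting: PV = $18,350.00 / (1 + 0.0848)^8
Discount factor: (1.0848)^8 = 1.917774
PV = $18,350.00 / 1.917774 = $9,568.39

$9,568.39


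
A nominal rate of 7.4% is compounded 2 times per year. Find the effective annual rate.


Formula: EAR = (1 + r/m)^m - 1
Period rate: r/m = 0.074 / 2 = 0.037
Compounding: (1 + 0.037)^2 = 1.075369
EAR = 1.075369 - 1 = 0.075369

0.075369


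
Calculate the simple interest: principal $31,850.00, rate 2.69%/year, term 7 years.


Formula: I = P * r * t
Substituting: I = $31,850.00 * 0.0269 * 7
Step: I = $31,850.00 * 0.1883
I = $5,997.36

$5,997.36


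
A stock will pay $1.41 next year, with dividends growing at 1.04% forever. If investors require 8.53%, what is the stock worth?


Formula: P = D1 / (r - g)
Spread: r - g = 0.0853 - 0.0104 = 0.0749
Substituting: P = $1.41 / 0.0749
P = $18.83

$18.83


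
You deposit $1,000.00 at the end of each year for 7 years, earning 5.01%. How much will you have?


Formula: FV = PMT * ((1+r)^n - 1) / r
Growth factor: (1 + 0.0501)^7 = 1.408039
Numerator: 1.408039 - 1 = 0.408039
FV = $1,000.00 * 0.408039 / 0.0501 = $8,144.49

$8,144.49


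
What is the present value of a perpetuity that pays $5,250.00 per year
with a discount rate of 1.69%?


Formula: PV = C / r
Substituting: PV = $5,250.00 / 0.0169
PV = $310,650.89

$310,650.89


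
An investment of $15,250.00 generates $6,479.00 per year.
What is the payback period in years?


Formula: Payback = investment / annual cash flow
Substituting: Payback = $15,250.00 / $6,479.00
Payback = 2.3538 years

2.3538 years


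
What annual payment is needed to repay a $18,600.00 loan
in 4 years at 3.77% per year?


Formula: PMT = PV * r / (1 - (1+r)^(-n))
Denominator: 1 - (1 + 0.0377)^(-4) = 0.137592
Numerator: $18,600.00 * 0.0377 = 701.22
PMT = 701.22 / 0.137592 = $5,096.37

$5,096.37


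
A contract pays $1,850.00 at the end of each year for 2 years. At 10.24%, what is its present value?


Formula: PV = PMT * (1 - (1+r)^(-n)) / r
Discount factor: (1 + 0.1024)^(-2) = 0.822852
Bracket: 1 - 0.822852 = 0.177148
PV = $1,850.00 * 0.177148 / 0.1024 = $3,200.43

$3,200.43


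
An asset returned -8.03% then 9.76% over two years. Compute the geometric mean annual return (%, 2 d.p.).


Formula: Geometric mean = ((1+r1)*(1+r2))^(1/2) - 1
Product: (1 + -0.0803) * (1 + 0.0976) = 0.9197 * 1.0976 = 1.009463
Square root: 1.009463^0.5 = 1.00472
Geometric mean = 1.00472 - 1 = 0.00472
As percentage: 0.47%

0.47%


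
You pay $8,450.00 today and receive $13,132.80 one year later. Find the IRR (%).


Formula: IRR = C1/C0 - 1
Substituting: IRR = $13,132.80 / $8,450.00 - 1
Ratio: 1.554178 - 1 = 0.554178
IRR = 55.4178%

55.4178%


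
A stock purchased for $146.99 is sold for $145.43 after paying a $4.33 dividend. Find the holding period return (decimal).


Formula: HPR = (P1 - P0 + D) / P0
Gain: $145.43 - $146.99 + $4.33 = $2.77
HPR = $2.77 / $146.99 = 0.0188

0.0188


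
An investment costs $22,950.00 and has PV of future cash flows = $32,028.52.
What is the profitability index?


Formula: PI = PV(cash flows) / initial investment
Substituting: PI = $32,028.52 / $22,950.00
PI = 1.3956

1.3956


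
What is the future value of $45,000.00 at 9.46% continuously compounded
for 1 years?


Formula: FV = P * e^(r*t)
Exponent: r*t = 0.0946 * 1 = 0.0946
e^(0.0946) = 1.099219
FV = $45,000.00 * 1.099219 = $49,464.86

$49,464.86


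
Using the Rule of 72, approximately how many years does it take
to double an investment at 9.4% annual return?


Formula: Years ≈ 72 / r
Substituting: Years ≈ 72 / 9.4
Years ≈ 7.7

7.7 years


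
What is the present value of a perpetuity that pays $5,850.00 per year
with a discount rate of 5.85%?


Formula: PV = C / r
Substituting: PV = $5,850.00 / 0.0585
PV = $100,000.00

$100,000.00


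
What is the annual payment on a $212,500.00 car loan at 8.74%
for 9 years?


Formula: PMT = PV * r / (1 - (1+r)^(-n))
Denominator: 1 - (1 + 0.0874)^(-9) = 0.529569
Numerator: $212,500.00 * 0.0874 = 18572.5
PMT = 18572.5 / 0.529569 = $35,070.98

$35,070.98


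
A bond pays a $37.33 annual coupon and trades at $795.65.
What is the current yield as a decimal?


Formula: Current yield = annual coupon / price
Substituting: CY = $37.33 / $795.65
CY = 0.046918

0.046918


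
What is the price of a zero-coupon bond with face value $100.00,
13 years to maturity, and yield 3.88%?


Formula: Price = FV / (1 + r)^n
Substituting: Price = $100.00 / (1 + 0.0388)^13
Discount factor: (1.0388)^13 = 1.64027
Price = $100.00 / 1.64027 = $60.97

$60.97


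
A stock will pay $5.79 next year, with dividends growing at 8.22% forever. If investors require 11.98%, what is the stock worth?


Formula: P = D1 / (r - g)
Spread: r - g = 0.1198 - 0.0822 = 0.0376
Substituting: P = $5.79 / 0.0376
P = $153.99

$153.99
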